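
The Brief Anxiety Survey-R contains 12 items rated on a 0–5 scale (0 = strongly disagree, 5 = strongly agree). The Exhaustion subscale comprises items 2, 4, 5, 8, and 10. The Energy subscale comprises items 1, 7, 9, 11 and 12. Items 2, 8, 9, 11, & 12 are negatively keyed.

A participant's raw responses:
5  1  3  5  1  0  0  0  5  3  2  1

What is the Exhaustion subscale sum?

18

Exhaustion items: 2, 4, 5, 8, 10.
Of these, items 2 and 8 are negatively keyed; reverse-coded value = 5 − response.
  item 2: 5 − 1 = 4
  item 4: 5
  item 5: 1
  item 8: 5 − 0 = 5
  item 10: 3
Sum = 4 + 5 + 1 + 5 + 3 = 18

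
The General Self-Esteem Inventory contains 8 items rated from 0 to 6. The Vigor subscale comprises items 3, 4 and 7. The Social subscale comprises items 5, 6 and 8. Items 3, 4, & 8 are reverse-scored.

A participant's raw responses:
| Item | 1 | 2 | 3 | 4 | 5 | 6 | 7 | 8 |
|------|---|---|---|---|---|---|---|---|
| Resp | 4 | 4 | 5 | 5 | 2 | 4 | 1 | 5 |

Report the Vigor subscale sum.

Vigor items: 3, 4, 7.
Of these, items 3 & 4 are reverse-scored; reverse-coded value = 6 − response.
  item 3: 6 − 5 = 1
  item 4: 6 − 5 = 1
  item 7: 1
Sum = 1 + 1 + 1 = 3

3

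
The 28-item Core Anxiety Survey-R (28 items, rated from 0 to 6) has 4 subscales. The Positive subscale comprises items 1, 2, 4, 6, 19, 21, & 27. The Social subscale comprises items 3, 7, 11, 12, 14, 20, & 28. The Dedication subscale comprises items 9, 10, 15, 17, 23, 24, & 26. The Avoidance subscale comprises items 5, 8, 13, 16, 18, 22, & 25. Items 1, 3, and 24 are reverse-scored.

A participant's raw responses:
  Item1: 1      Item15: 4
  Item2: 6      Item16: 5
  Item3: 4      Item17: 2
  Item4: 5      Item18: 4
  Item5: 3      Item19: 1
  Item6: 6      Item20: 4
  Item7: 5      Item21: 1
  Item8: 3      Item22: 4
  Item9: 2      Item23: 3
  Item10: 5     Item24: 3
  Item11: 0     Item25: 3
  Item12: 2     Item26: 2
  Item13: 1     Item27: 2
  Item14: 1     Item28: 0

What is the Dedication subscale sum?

Dedication items: 9, 10, 15, 17, 23, 24, 26.
Of these, item 24 is reverse-scored; reversed = (0+6) − raw = 6 − raw.
  item 9: 2
  item 10: 5
  item 15: 4
  item 17: 2
  item 23: 3
  item 24: 6 − 3 = 3
  item 26: 2
Sum = 2 + 5 + 4 + 2 + 3 + 3 + 2 = 21

21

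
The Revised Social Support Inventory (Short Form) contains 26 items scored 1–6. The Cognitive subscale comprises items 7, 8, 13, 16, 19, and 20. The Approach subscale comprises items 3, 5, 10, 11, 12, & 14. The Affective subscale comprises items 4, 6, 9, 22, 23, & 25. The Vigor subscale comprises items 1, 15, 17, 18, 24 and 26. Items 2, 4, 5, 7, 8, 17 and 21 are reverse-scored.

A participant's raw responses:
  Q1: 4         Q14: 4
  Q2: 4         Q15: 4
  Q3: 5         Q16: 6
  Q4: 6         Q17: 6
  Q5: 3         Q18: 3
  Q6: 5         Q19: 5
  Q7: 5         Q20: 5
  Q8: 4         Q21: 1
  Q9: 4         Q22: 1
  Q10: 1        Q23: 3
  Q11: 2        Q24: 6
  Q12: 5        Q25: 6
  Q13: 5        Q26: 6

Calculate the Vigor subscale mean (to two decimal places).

Vigor items: 1, 15, 17, 18, 24, 26.
Of these, item 17 is reverse-scored; on a 1–6 scale, reversed = 7 − raw.
  item 1: 4
  item 15: 4
  item 17: 7 − 6 = 1
  item 18: 3
  item 24: 6
  item 26: 6
Sum = 4 + 4 + 1 + 3 + 6 + 6 = 24
Mean = 24 / 6 = 4.00

4.00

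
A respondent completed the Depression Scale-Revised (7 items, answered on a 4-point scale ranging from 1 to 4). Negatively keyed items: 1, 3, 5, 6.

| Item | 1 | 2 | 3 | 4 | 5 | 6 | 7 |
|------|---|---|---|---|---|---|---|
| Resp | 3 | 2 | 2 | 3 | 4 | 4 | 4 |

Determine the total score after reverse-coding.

16

Negatively keyed items use 5 − raw:
  item 1: 5 − 3 = 2
  item 3: 5 − 2 = 3
  item 5: 5 − 4 = 1
  item 6: 5 − 4 = 1
Scored items: 2, 2, 3, 3, 1, 1, 4
Total = 2 + 2 + 3 + 3 + 1 + 1 + 4 = 16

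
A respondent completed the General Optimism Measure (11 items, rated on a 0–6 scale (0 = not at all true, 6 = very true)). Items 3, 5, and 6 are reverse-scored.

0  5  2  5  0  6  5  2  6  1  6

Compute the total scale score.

Raw sum = 38. Reverse-scored items: 3, 5, 6; their raw sum = 8.
Each reversal replaces raw with 6 − raw, changing the total by 6 − 2·raw per item.
Total = 38 + 3·6 − 2·8 = 38 + 18 − 16 = 40

40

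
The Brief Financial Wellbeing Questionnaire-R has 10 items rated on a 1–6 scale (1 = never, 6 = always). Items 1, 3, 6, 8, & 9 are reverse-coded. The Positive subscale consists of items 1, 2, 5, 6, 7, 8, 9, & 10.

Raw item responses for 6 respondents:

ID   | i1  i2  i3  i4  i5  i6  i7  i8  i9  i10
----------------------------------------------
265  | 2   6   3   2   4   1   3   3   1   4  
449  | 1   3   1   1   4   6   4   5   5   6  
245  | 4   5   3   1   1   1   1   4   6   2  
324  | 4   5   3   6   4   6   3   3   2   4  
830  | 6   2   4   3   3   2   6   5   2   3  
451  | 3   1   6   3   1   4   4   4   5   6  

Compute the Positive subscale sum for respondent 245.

Respondent 245 raw: 4, 5, 3, 1, 1, 1, 1, 4, 6, 2.
Positive items: 1, 2, 5, 6, 7, 8, 9, 10.
Reverse-coded (on a 1–6 scale, reversed = 7 − raw):
  item 1: 7 − 4 = 3
  item 2: 5
  item 5: 1
  item 6: 7 − 1 = 6
  item 7: 1
  item 8: 7 − 4 = 3
  item 9: 7 − 6 = 1
  item 10: 2
Sum = 3 + 5 + 1 + 6 + 1 + 3 + 1 + 2 = 22

22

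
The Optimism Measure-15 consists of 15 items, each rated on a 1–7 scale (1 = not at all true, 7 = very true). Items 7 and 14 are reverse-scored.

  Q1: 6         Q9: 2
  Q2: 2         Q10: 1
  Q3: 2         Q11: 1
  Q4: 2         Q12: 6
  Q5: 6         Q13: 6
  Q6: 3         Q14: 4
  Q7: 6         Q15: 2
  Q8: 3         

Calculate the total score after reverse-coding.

48

Reversing items 7 & 14 with 8 − raw:
Total = 6 + 2 + 2 + 2 + 6 + 3 + (8−6) + 3 + 2 + 1 + 1 + 6 + 6 + (8−4) + 2
      = 6 + 2 + 2 + 2 + 6 + 3 + 2 + 3 + 2 + 1 + 1 + 6 + 6 + 4 + 2 = 48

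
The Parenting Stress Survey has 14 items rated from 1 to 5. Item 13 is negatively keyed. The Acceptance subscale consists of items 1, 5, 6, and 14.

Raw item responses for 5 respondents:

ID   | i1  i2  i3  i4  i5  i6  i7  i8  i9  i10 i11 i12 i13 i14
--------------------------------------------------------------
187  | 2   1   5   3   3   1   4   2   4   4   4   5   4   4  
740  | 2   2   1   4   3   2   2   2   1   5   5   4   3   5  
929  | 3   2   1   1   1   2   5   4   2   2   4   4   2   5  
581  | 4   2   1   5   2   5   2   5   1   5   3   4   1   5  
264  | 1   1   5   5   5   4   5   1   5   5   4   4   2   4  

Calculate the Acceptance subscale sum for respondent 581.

Respondent 581 raw: 4, 2, 1, 5, 2, 5, 2, 5, 1, 5, 3, 4, 1, 5.
Acceptance items: 1, 5, 6, 14.
Reverse-coded (reverse-coded value = 6 − response):
  item 1: 4
  item 5: 2
  item 6: 5
  item 14: 5
Sum = 4 + 2 + 5 + 5 = 16

16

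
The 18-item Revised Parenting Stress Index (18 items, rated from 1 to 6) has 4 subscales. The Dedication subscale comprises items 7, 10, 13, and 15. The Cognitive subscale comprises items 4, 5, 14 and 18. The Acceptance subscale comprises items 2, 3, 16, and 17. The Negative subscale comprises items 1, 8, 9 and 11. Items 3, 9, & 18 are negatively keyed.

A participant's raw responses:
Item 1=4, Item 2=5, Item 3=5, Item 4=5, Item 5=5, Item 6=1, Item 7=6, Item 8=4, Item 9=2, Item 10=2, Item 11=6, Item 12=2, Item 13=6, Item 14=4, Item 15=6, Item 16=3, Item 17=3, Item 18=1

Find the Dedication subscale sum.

Dedication items: 7, 10, 13, 15.
  item 7: 6
  item 10: 2
  item 13: 6
  item 15: 6
Sum = 6 + 2 + 6 + 6 = 20

20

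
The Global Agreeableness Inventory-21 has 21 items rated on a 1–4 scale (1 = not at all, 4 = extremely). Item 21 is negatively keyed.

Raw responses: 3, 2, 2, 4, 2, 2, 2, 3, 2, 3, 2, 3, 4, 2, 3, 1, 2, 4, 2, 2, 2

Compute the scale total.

Reversing item 21 with 5 − raw:
Total = 3 + 2 + 2 + 4 + 2 + 2 + 2 + 3 + 2 + 3 + 2 + 3 + 4 + 2 + 3 + 1 + 2 + 4 + 2 + 2 + (5−2)
      = 3 + 2 + 2 + 4 + 2 + 2 + 2 + 3 + 2 + 3 + 2 + 3 + 4 + 2 + 3 + 1 + 2 + 4 + 2 + 2 + 3 = 53

53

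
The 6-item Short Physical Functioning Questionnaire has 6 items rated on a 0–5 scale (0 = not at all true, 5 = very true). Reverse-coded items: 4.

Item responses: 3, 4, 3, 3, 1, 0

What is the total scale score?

Raw sum = 14. Reverse-coded items: 4; their raw sum = 3.
Each reversal replaces raw with 5 − raw, changing the total by 5 − 2·raw per item.
Total = 14 + 1·5 − 2·3 = 14 + 5 − 6 = 13

13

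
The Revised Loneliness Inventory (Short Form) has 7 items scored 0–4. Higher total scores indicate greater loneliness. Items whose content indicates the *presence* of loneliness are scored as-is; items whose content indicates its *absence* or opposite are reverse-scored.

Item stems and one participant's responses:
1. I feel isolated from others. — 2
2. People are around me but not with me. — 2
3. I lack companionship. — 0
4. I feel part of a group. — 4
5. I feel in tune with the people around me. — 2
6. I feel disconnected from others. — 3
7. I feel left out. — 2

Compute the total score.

11

Items 4, 5 describe the absence/opposite of loneliness → reverse-score.
reverse-coded value = 4 − response.
  item 1: 2
  item 2: 2
  item 3: 0
  item 4: 4 − 4 = 0
  item 5: 4 − 2 = 2
  item 6: 3
  item 7: 2
Total = 2 + 2 + 0 + 0 + 2 + 3 + 2 = 11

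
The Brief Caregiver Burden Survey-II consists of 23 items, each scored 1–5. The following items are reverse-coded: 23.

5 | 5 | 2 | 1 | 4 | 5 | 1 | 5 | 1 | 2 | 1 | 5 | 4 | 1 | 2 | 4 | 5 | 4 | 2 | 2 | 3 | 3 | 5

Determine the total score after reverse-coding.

Reversing item 23 with 6 − raw:
Total = 5 + 5 + 2 + 1 + 4 + 5 + 1 + 5 + 1 + 2 + 1 + 5 + 4 + 1 + 2 + 4 + 5 + 4 + 2 + 2 + 3 + 3 + (6−5)
      = 5 + 5 + 2 + 1 + 4 + 5 + 1 + 5 + 1 + 2 + 1 + 5 + 4 + 1 + 2 + 4 + 5 + 4 + 2 + 2 + 3 + 3 + 1 = 68

68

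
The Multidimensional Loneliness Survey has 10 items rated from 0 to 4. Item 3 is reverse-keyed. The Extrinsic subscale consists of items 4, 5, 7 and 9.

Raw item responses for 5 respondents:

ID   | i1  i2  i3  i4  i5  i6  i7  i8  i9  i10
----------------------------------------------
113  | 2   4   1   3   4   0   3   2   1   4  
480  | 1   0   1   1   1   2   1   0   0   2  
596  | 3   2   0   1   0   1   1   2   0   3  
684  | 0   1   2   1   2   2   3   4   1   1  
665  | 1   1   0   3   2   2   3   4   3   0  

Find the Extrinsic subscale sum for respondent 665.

Respondent 665 raw: 1, 1, 0, 3, 2, 2, 3, 4, 3, 0.
Extrinsic items: 4, 5, 7, 9.
Reverse-coded (reverse-coded value = 4 − response):
  item 4: 3
  item 5: 2
  item 7: 3
  item 9: 3
Sum = 3 + 2 + 3 + 3 = 11

11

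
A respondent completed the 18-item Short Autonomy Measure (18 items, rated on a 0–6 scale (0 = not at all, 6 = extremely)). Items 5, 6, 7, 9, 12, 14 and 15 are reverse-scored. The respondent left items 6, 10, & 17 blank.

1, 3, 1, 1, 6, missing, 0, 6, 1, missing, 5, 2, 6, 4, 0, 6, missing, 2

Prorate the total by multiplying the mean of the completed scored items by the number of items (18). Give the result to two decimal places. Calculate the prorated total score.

Reverse-coded (reversed = (0+6) − raw = 6 − raw):
  item 5: 6 − 6 = 0
  item 7: 6 − 0 = 6
  item 9: 6 − 1 = 5
  item 12: 6 − 2 = 4
  item 14: 6 − 4 = 2
  item 15: 6 − 0 = 6
Completed scored items (15 of 18): 1, 3, 1, 1, 0, 6, 6, 5, 5, 4, 6, 2, 6, 6, 2; sum = 54.
Person mean = 54 / 15 ≈ 3.6000
Prorated total = (54 / 15) × 18 = 64.80 (to 2 dp)

64.80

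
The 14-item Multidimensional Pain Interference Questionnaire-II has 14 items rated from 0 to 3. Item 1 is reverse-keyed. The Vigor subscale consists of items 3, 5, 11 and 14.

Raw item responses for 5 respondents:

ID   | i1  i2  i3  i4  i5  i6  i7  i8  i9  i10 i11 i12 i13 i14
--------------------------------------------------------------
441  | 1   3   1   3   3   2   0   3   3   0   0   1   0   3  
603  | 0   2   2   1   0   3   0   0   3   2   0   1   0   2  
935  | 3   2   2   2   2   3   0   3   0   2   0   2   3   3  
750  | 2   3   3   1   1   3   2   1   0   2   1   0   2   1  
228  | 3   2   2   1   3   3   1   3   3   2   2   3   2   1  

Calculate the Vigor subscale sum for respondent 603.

4

Respondent 603 raw: 0, 2, 2, 1, 0, 3, 0, 0, 3, 2, 0, 1, 0, 2.
Vigor items: 3, 5, 11, 14.
Reverse-coded (reversed = (0+3) − raw = 3 − raw):
  item 3: 2
  item 5: 0
  item 11: 0
  item 14: 2
Sum = 2 + 0 + 0 + 2 = 4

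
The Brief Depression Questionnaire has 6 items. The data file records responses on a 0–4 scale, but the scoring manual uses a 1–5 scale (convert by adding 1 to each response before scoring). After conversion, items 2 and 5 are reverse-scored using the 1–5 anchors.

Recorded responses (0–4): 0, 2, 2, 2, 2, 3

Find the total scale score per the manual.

17

Convert to 1–5: 1, 3, 3, 3, 3, 4
Reverse-coded (reversed = (1+5) − raw = 6 − raw):
  item 2: 6 − 3 = 3
  item 5: 6 − 3 = 3
Scored: 1, 3, 3, 3, 3, 4
Total = 17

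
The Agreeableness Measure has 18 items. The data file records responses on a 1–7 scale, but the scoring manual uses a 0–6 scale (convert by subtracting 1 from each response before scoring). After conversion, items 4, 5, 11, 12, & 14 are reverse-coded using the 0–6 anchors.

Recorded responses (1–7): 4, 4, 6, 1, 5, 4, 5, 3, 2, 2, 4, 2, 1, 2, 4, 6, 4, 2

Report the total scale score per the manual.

Convert to 0–6: 3, 3, 5, 0, 4, 3, 4, 2, 1, 1, 3, 1, 0, 1, 3, 5, 3, 1
Reverse-coded (reversed = (0+6) − raw = 6 − raw):
  item 4: 6 − 0 = 6
  item 5: 6 − 4 = 2
  item 11: 6 − 3 = 3
  item 12: 6 − 1 = 5
  item 14: 6 − 1 = 5
Scored: 3, 3, 5, 6, 2, 3, 4, 2, 1, 1, 3, 5, 0, 5, 3, 5, 3, 1
Total = 55

55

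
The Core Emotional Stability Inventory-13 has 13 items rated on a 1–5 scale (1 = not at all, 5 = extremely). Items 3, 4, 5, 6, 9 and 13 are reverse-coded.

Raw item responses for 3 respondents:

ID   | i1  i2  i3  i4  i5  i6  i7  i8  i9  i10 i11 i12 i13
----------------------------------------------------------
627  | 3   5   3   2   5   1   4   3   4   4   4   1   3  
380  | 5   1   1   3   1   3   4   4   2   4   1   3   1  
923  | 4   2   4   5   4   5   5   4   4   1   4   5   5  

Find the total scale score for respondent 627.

Respondent 627 raw: 3, 5, 3, 2, 5, 1, 4, 3, 4, 4, 4, 1, 3.
Reverse-coded (reversed = (1+5) − raw = 6 − raw):
  item 1: 3
  item 2: 5
  item 3: 6 − 3 = 3
  item 4: 6 − 2 = 4
  item 5: 6 − 5 = 1
  item 6: 6 − 1 = 5
  item 7: 4
  item 8: 3
  item 9: 6 − 4 = 2
  item 10: 4
  item 11: 4
  item 12: 1
  item 13: 6 − 3 = 3
Sum = 3 + 5 + 3 + 4 + 1 + 5 + 4 + 3 + 2 + 4 + 4 + 1 + 3 = 42

42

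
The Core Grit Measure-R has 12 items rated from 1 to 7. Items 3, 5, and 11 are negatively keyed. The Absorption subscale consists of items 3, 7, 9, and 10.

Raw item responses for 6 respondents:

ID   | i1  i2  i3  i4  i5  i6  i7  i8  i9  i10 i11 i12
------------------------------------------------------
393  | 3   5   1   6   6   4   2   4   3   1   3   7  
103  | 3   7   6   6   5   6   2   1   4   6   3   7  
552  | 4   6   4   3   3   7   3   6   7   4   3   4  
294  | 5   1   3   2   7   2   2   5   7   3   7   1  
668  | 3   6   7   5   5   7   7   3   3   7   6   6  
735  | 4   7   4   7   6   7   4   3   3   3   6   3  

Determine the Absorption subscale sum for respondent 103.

Respondent 103 raw: 3, 7, 6, 6, 5, 6, 2, 1, 4, 6, 3, 7.
Absorption items: 3, 7, 9, 10.
Reverse-coded (reverse-coded value = 8 − response):
  item 3: 8 − 6 = 2
  item 7: 2
  item 9: 4
  item 10: 6
Sum = 2 + 2 + 4 + 6 = 14

14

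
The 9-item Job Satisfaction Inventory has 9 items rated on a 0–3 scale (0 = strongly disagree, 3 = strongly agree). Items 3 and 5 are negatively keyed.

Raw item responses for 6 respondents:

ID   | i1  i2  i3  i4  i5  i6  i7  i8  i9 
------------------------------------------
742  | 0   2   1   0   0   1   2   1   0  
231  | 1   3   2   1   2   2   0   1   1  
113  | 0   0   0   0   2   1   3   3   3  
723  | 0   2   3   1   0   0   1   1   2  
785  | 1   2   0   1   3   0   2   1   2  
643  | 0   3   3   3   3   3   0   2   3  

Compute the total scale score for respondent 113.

Respondent 113 raw: 0, 0, 0, 0, 2, 1, 3, 3, 3.
Reverse-coded (reverse-coded value = 3 − response):
  item 1: 0
  item 2: 0
  item 3: 3 − 0 = 3
  item 4: 0
  item 5: 3 − 2 = 1
  item 6: 1
  item 7: 3
  item 8: 3
  item 9: 3
Sum = 0 + 0 + 3 + 0 + 1 + 1 + 3 + 3 + 3 = 14

14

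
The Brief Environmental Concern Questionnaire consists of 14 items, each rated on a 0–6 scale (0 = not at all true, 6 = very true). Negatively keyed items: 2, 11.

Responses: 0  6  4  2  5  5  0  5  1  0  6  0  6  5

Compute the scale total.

Raw sum = 45. Negatively keyed items: 2, 11; their raw sum = 12.
Each reversal replaces raw with 6 − raw, changing the total by 6 − 2·raw per item.
Total = 45 + 2·6 − 2·12 = 45 + 12 − 24 = 33

33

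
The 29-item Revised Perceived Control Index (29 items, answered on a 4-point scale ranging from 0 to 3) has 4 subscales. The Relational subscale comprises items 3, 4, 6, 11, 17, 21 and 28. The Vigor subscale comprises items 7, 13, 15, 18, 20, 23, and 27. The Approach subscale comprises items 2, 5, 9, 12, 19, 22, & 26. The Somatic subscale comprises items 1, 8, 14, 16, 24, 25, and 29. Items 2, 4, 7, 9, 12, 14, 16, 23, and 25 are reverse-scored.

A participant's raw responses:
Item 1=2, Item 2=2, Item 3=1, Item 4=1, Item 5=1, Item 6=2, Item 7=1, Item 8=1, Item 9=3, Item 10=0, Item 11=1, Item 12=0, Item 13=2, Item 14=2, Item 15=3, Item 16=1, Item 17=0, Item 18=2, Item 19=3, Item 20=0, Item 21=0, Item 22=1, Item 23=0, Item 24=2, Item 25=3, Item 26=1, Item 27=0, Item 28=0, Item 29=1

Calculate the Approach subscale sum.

10

Approach items: 2, 5, 9, 12, 19, 22, 26.
Of these, items 2, 9, and 12 are reverse-scored; reverse-coded value = 3 − response.
  item 2: 3 − 2 = 1
  item 5: 1
  item 9: 3 − 3 = 0
  item 12: 3 − 0 = 3
  item 19: 3
  item 22: 1
  item 26: 1
Sum = 1 + 1 + 0 + 3 + 3 + 1 + 1 = 10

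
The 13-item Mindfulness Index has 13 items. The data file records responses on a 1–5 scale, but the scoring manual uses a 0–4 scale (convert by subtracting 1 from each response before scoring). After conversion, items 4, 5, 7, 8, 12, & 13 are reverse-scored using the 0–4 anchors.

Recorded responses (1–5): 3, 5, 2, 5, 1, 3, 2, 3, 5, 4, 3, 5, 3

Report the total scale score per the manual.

29

Convert to 0–4: 2, 4, 1, 4, 0, 2, 1, 2, 4, 3, 2, 4, 2
Reverse-coded (reversed = (0+4) − raw = 4 − raw):
  item 4: 4 − 4 = 0
  item 5: 4 − 0 = 4
  item 7: 4 − 1 = 3
  item 8: 4 − 2 = 2
  item 12: 4 − 4 = 0
  item 13: 4 − 2 = 2
Scored: 2, 4, 1, 0, 4, 2, 3, 2, 4, 3, 2, 0, 2
Total = 29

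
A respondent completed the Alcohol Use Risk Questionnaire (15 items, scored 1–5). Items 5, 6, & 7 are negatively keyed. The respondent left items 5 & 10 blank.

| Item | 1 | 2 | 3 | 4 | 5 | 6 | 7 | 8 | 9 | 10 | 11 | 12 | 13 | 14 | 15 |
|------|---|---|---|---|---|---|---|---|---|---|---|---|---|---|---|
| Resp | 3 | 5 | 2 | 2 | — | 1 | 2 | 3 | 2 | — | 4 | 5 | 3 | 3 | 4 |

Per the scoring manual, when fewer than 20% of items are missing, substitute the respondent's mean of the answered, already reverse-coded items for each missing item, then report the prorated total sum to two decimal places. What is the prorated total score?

51.92

Reverse-coded (on a 1–5 scale, reversed = 6 − raw):
  item 6: 6 − 1 = 5
  item 7: 6 − 2 = 4
Completed scored items (13 of 15): 3, 5, 2, 2, 5, 4, 3, 2, 4, 5, 3, 3, 4; sum = 45.
Person mean = 45 / 13 ≈ 3.4615
Prorated total = (45 / 13) × 15 = 51.92 (to 2 dp)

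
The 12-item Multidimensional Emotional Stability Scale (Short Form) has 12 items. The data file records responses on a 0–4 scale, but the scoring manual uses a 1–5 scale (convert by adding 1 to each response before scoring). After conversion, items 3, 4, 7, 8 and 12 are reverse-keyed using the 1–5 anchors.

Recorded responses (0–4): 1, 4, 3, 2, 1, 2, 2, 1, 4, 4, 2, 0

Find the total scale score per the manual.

Convert to 1–5: 2, 5, 4, 3, 2, 3, 3, 2, 5, 5, 3, 1
Reverse-coded (reversed = (1+5) − raw = 6 − raw):
  item 3: 6 − 4 = 2
  item 4: 6 − 3 = 3
  item 7: 6 − 3 = 3
  item 8: 6 − 2 = 4
  item 12: 6 − 1 = 5
Scored: 2, 5, 2, 3, 2, 3, 3, 4, 5, 5, 3, 5
Total = 42

42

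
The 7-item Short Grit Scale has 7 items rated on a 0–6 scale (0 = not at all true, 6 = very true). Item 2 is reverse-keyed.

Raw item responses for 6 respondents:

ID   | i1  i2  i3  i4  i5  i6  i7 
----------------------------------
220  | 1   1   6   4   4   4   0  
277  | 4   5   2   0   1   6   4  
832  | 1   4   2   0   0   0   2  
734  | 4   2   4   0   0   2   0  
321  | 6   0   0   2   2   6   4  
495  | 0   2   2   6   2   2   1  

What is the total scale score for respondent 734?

14

Respondent 734 raw: 4, 2, 4, 0, 0, 2, 0.
Reverse-coded (reversed = (0+6) − raw = 6 − raw):
  item 1: 4
  item 2: 6 − 2 = 4
  item 3: 4
  item 4: 0
  item 5: 0
  item 6: 2
  item 7: 0
Sum = 4 + 4 + 4 + 0 + 0 + 2 + 0 = 14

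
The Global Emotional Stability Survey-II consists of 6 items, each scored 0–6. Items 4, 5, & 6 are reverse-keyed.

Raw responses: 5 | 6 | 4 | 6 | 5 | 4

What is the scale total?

18

Raw sum = 30. Reverse-keyed items: 4, 5, 6; their raw sum = 15.
Each reversal replaces raw with 6 − raw, changing the total by 6 − 2·raw per item.
Total = 30 + 3·6 − 2·15 = 30 + 18 − 30 = 18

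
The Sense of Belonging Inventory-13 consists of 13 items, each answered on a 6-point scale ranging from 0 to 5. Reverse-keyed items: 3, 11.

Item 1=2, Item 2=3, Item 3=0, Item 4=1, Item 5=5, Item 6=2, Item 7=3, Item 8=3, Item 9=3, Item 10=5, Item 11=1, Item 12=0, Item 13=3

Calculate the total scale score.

39

Reversing items 3 and 11 with 5 − raw:
Total = 2 + 3 + (5−0) + 1 + 5 + 2 + 3 + 3 + 3 + 5 + (5−1) + 0 + 3
      = 2 + 3 + 5 + 1 + 5 + 2 + 3 + 3 + 3 + 5 + 4 + 0 + 3 = 39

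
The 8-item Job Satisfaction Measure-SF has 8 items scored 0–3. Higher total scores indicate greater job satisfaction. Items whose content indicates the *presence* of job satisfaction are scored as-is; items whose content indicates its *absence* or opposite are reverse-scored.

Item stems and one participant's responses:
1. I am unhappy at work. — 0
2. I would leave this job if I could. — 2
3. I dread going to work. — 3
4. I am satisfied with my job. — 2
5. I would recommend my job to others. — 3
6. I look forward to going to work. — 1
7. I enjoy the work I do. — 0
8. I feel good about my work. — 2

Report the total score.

12

Items 1, 2, 3 describe the absence/opposite of job satisfaction → reverse-score.
reverse-coded value = 3 − response.
  item 1: 3 − 0 = 3
  item 2: 3 − 2 = 1
  item 3: 3 − 3 = 0
  item 4: 2
  item 5: 3
  item 6: 1
  item 7: 0
  item 8: 2
Total = 3 + 1 + 0 + 2 + 3 + 1 + 0 + 2 = 12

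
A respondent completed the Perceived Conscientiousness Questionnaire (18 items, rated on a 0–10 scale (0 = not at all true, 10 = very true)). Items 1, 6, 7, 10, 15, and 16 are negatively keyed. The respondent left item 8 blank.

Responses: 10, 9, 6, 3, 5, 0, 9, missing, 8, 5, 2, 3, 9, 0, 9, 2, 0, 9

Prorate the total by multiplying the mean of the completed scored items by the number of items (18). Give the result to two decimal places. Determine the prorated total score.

83.65

Reverse-coded (reversed = (0+10) − raw = 10 − raw):
  item 1: 10 − 10 = 0
  item 6: 10 − 0 = 10
  item 7: 10 − 9 = 1
  item 10: 10 − 5 = 5
  item 15: 10 − 9 = 1
  item 16: 10 − 2 = 8
Completed scored items (17 of 18): 0, 9, 6, 3, 5, 10, 1, 8, 5, 2, 3, 9, 0, 1, 8, 0, 9; sum = 79.
Person mean = 79 / 17 ≈ 4.6471
Prorated total = (79 / 17) × 18 = 83.65 (to 2 dp)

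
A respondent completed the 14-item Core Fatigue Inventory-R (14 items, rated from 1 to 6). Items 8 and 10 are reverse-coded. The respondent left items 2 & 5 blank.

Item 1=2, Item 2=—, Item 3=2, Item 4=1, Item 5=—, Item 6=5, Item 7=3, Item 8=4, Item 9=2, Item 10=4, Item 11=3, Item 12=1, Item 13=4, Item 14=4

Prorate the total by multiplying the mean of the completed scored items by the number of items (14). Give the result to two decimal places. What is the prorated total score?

38.50

Reverse-coded (reversed = (1+6) − raw = 7 − raw):
  item 8: 7 − 4 = 3
  item 10: 7 − 4 = 3
Completed scored items (12 of 14): 2, 2, 1, 5, 3, 3, 2, 3, 3, 1, 4, 4; sum = 33.
Person mean = 33 / 12 ≈ 2.7500
Prorated total = (33 / 12) × 14 = 38.50 (to 2 dp)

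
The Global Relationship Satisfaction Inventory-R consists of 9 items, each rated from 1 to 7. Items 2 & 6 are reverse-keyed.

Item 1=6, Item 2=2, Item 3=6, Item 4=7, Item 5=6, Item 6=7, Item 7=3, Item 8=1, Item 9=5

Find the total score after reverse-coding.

41

Apply reverse scoring (reverse-coded value = 8 − response):
  item 2: 8 − 2 = 6
  item 6: 8 − 7 = 1
Scored items: 6, 6, 6, 7, 6, 1, 3, 1, 5
Total = 6 + 6 + 6 + 7 + 6 + 1 + 3 + 1 + 5 = 41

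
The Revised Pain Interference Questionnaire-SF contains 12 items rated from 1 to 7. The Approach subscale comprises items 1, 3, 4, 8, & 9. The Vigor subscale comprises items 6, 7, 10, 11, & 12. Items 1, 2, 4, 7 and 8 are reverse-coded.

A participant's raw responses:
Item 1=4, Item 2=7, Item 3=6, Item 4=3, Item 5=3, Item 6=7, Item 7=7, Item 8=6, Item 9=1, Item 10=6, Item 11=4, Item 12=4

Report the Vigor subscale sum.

Vigor items: 6, 7, 10, 11, 12.
Of these, item 7 is reverse-coded; on a 1–7 scale, reversed = 8 − raw.
  item 6: 7
  item 7: 8 − 7 = 1
  item 10: 6
  item 11: 4
  item 12: 4
Sum = 7 + 1 + 6 + 4 + 4 = 22

22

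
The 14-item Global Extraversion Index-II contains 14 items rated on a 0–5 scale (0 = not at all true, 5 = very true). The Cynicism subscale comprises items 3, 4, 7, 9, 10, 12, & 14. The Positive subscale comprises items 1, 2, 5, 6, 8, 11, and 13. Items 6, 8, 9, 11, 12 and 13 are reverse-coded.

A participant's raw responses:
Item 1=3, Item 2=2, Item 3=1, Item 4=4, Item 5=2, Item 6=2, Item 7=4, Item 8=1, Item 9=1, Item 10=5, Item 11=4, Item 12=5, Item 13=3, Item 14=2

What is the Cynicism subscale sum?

20

Cynicism items: 3, 4, 7, 9, 10, 12, 14.
Of these, items 9 & 12 are reverse-coded; reverse-coded value = 5 − response.
  item 3: 1
  item 4: 4
  item 7: 4
  item 9: 5 − 1 = 4
  item 10: 5
  item 12: 5 − 5 = 0
  item 14: 2
Sum = 1 + 4 + 4 + 4 + 5 + 0 + 2 = 20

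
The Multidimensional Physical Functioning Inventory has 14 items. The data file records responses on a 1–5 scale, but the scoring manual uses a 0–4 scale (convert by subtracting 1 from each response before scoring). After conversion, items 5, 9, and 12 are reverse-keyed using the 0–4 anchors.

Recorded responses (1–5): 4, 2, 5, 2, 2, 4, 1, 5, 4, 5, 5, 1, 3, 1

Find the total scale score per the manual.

Convert to 0–4: 3, 1, 4, 1, 1, 3, 0, 4, 3, 4, 4, 0, 2, 0
Reverse-coded (reverse-coded value = 4 − response):
  item 5: 4 − 1 = 3
  item 9: 4 − 3 = 1
  item 12: 4 − 0 = 4
Scored: 3, 1, 4, 1, 3, 3, 0, 4, 1, 4, 4, 4, 2, 0
Total = 34

34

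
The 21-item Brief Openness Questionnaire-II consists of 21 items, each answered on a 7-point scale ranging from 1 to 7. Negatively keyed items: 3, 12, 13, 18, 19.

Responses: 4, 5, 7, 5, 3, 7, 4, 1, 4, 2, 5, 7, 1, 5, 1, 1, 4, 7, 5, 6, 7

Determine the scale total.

Negatively keyed items use 8 − raw:
  item 3: 8 − 7 = 1
  item 12: 8 − 7 = 1
  item 13: 8 − 1 = 7
  item 18: 8 − 7 = 1
  item 19: 8 − 5 = 3
After reverse-coding: 4, 5, 1, 5, 3, 7, 4, 1, 4, 2, 5, 1, 7, 5, 1, 1, 4, 1, 3, 6, 7
Total = 4 + 5 + 1 + 5 + 3 + 7 + 4 + 1 + 4 + 2 + 5 + 1 + 7 + 5 + 1 + 1 + 4 + 1 + 3 + 6 + 7 = 77

77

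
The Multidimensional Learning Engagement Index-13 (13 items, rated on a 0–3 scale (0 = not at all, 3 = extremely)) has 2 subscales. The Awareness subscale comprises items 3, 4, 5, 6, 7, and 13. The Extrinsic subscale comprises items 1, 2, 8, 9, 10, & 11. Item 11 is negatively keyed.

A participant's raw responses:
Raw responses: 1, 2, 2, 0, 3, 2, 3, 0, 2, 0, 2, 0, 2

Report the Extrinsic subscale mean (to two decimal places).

Extrinsic items: 1, 2, 8, 9, 10, 11.
Of these, item 11 is negatively keyed; reverse-coded value = 3 − response.
  item 1: 1
  item 2: 2
  item 8: 0
  item 9: 2
  item 10: 0
  item 11: 3 − 2 = 1
Sum = 1 + 2 + 0 + 2 + 0 + 1 = 6
Mean = 6 / 6 = 1.00

1.00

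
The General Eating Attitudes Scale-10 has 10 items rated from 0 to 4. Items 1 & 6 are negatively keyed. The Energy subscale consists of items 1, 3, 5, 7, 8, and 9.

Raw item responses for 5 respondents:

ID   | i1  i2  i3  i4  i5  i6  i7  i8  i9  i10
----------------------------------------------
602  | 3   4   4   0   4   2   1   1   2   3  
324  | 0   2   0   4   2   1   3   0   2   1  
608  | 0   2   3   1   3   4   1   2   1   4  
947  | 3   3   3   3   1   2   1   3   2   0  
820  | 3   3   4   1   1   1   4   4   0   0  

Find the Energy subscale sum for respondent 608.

14

Respondent 608 raw: 0, 2, 3, 1, 3, 4, 1, 2, 1, 4.
Energy items: 1, 3, 5, 7, 8, 9.
Reverse-coded (on a 0–4 scale, reversed = 4 − raw):
  item 1: 4 − 0 = 4
  item 3: 3
  item 5: 3
  item 7: 1
  item 8: 2
  item 9: 1
Sum = 4 + 3 + 3 + 1 + 2 + 1 = 14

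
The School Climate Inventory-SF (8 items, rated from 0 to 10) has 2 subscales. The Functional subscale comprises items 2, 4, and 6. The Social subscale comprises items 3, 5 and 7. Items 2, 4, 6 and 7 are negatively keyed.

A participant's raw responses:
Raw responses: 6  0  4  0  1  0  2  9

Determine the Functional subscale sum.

30

Functional items: 2, 4, 6.
Of these, items 2, 4, and 6 are negatively keyed; reversed = (0+10) − raw = 10 − raw.
  item 2: 10 − 0 = 10
  item 4: 10 − 0 = 10
  item 6: 10 − 0 = 10
Sum = 10 + 10 + 10 = 30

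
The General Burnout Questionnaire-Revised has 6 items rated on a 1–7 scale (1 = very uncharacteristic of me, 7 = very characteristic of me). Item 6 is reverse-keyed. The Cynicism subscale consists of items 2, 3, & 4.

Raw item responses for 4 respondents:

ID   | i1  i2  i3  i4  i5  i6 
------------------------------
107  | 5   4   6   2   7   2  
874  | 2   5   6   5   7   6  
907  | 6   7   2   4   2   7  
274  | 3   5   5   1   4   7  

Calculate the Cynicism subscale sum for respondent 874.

16

Respondent 874 raw: 2, 5, 6, 5, 7, 6.
Cynicism items: 2, 3, 4.
Reverse-coded (reverse-coded value = 8 − response):
  item 2: 5
  item 3: 6
  item 4: 5
Sum = 5 + 6 + 5 = 16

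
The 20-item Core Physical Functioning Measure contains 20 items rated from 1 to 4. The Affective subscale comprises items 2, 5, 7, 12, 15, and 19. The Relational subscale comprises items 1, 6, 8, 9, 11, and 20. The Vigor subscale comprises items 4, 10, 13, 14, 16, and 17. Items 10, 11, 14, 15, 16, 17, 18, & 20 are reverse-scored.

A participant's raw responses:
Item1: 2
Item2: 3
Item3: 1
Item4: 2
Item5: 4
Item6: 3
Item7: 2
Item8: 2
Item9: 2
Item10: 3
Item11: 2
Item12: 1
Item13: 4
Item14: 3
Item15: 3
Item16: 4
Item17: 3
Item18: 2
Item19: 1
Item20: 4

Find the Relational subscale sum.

13

Relational items: 1, 6, 8, 9, 11, 20.
Of these, items 11 and 20 are reverse-scored; reversed = (1+4) − raw = 5 − raw.
  item 1: 2
  item 6: 3
  item 8: 2
  item 9: 2
  item 11: 5 − 2 = 3
  item 20: 5 − 4 = 1
Sum = 2 + 3 + 2 + 2 + 3 + 1 = 13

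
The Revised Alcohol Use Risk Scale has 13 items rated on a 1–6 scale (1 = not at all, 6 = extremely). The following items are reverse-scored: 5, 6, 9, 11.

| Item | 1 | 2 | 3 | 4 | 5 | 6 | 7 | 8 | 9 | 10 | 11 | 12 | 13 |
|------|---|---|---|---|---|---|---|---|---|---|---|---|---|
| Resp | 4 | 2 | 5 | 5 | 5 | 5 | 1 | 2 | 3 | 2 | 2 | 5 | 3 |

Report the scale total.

Reverse-scored items use 7 − raw:
  item 5: 7 − 5 = 2
  item 6: 7 − 5 = 2
  item 9: 7 − 3 = 4
  item 11: 7 − 2 = 5
After reverse-coding: 4, 2, 5, 5, 2, 2, 1, 2, 4, 2, 5, 5, 3
Total = 4 + 2 + 5 + 5 + 2 + 2 + 1 + 2 + 4 + 2 + 5 + 5 + 3 = 42

42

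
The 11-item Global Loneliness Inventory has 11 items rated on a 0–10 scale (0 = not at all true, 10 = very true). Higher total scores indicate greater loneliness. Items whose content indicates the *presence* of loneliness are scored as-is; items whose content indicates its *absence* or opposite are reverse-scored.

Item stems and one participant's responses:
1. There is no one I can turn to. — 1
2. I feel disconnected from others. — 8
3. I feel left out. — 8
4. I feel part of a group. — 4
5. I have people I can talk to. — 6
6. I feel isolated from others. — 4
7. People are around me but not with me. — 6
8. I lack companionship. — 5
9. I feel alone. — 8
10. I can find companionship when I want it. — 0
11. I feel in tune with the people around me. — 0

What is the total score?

Items 4, 5, 10, 11 describe the absence/opposite of loneliness → reverse-score.
reverse-coded value = 10 − response.
  item 1: 1
  item 2: 8
  item 3: 8
  item 4: 10 − 4 = 6
  item 5: 10 − 6 = 4
  item 6: 4
  item 7: 6
  item 8: 5
  item 9: 8
  item 10: 10 − 0 = 10
  item 11: 10 − 0 = 10
Total = 1 + 8 + 8 + 6 + 4 + 4 + 6 + 5 + 8 + 10 + 10 = 70

70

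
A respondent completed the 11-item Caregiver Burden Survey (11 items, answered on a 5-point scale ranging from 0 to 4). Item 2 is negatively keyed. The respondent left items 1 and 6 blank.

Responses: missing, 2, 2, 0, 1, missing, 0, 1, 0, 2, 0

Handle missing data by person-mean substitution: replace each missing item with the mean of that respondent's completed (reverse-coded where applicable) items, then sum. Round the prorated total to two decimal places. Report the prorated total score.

9.78

Reverse-coded (on a 0–4 scale, reversed = 4 − raw):
  item 2: 4 − 2 = 2
Completed scored items (9 of 11): 2, 2, 0, 1, 0, 1, 0, 2, 0; sum = 8.
Person mean = 8 / 9 ≈ 0.8889
Prorated total = (8 / 9) × 11 = 9.78 (to 2 dp)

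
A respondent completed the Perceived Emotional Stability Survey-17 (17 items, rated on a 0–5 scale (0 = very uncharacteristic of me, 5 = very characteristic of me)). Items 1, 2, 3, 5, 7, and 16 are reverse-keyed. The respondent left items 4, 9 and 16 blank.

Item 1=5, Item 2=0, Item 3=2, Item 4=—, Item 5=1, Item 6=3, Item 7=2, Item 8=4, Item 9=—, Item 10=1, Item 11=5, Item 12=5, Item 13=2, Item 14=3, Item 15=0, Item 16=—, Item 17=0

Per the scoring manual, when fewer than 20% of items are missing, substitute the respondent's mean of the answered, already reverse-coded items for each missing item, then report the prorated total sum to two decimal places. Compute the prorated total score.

Reverse-coded (on a 0–5 scale, reversed = 5 − raw):
  item 1: 5 − 5 = 0
  item 2: 5 − 0 = 5
  item 3: 5 − 2 = 3
  item 5: 5 − 1 = 4
  item 7: 5 − 2 = 3
Completed scored items (14 of 17): 0, 5, 3, 4, 3, 3, 4, 1, 5, 5, 2, 3, 0, 0; sum = 38.
Person mean = 38 / 14 ≈ 2.7143
Prorated total = (38 / 14) × 17 = 46.14 (to 2 dp)

46.14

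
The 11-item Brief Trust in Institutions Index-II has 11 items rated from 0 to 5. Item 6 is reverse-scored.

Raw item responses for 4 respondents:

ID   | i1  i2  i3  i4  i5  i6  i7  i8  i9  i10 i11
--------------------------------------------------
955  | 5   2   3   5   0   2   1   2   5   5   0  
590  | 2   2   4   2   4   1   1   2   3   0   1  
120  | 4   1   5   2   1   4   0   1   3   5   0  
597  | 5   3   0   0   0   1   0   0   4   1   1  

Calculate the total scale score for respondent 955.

31

Respondent 955 raw: 5, 2, 3, 5, 0, 2, 1, 2, 5, 5, 0.
Reverse-coded (reversed = (0+5) − raw = 5 − raw):
  item 1: 5
  item 2: 2
  item 3: 3
  item 4: 5
  item 5: 0
  item 6: 5 − 2 = 3
  item 7: 1
  item 8: 2
  item 9: 5
  item 10: 5
  item 11: 0
Sum = 5 + 2 + 3 + 5 + 0 + 3 + 1 + 2 + 5 + 5 + 0 = 31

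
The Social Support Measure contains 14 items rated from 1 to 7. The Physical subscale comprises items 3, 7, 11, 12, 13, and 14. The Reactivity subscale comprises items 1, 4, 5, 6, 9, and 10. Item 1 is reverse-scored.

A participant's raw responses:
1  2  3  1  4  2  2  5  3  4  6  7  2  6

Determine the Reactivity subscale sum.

Reactivity items: 1, 4, 5, 6, 9, 10.
Of these, item 1 is reverse-scored; reversed = (1+7) − raw = 8 − raw.
  item 1: 8 − 1 = 7
  item 4: 1
  item 5: 4
  item 6: 2
  item 9: 3
  item 10: 4
Sum = 7 + 1 + 4 + 2 + 3 + 4 = 21

21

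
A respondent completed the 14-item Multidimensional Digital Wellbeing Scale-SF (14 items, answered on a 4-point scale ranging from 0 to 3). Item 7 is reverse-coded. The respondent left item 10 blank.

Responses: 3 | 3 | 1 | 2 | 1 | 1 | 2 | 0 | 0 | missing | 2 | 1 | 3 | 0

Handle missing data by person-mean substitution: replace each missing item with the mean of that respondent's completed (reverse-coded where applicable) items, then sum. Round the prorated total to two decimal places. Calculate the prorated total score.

Reverse-coded (on a 0–3 scale, reversed = 3 − raw):
  item 7: 3 − 2 = 1
Completed scored items (13 of 14): 3, 3, 1, 2, 1, 1, 1, 0, 0, 2, 1, 3, 0; sum = 18.
Person mean = 18 / 13 ≈ 1.3846
Prorated total = (18 / 13) × 14 = 19.38 (to 2 dp)

19.38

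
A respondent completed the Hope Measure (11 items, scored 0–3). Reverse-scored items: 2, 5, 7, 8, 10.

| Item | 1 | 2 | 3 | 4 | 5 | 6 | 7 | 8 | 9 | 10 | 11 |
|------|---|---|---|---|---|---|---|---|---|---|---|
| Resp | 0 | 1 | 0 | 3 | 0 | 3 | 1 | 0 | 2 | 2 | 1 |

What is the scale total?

20

Reversing items 2, 5, 7, 8, & 10 with 3 − raw:
Total = 0 + (3−1) + 0 + 3 + (3−0) + 3 + (3−1) + (3−0) + 2 + (3−2) + 1
      = 0 + 2 + 0 + 3 + 3 + 3 + 2 + 3 + 2 + 1 + 1 = 20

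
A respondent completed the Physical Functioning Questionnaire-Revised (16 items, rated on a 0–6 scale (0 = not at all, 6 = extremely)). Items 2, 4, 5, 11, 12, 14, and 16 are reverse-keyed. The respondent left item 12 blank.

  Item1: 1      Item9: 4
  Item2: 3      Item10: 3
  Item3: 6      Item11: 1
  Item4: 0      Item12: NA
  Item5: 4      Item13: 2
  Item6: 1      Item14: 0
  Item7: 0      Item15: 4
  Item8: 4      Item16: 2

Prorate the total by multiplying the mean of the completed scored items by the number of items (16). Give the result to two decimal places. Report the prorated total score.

54.40

Reverse-coded (reverse-coded value = 6 − response):
  item 2: 6 − 3 = 3
  item 4: 6 − 0 = 6
  item 5: 6 − 4 = 2
  item 11: 6 − 1 = 5
  item 14: 6 − 0 = 6
  item 16: 6 − 2 = 4
Completed scored items (15 of 16): 1, 3, 6, 6, 2, 1, 0, 4, 4, 3, 5, 2, 6, 4, 4; sum = 51.
Person mean = 51 / 15 ≈ 3.4000
Prorated total = (51 / 15) × 16 = 54.40 (to 2 dp)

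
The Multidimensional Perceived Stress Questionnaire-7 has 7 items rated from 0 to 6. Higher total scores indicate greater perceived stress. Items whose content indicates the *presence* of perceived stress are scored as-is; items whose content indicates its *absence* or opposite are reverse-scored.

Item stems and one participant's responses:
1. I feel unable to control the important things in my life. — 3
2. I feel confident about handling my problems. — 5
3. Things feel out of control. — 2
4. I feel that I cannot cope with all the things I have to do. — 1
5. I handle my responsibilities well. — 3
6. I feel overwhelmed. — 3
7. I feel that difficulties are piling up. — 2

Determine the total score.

Items 2, 5 describe the absence/opposite of perceived stress → reverse-score.
reverse-coded value = 6 − response.
  item 1: 3
  item 2: 6 − 5 = 1
  item 3: 2
  item 4: 1
  item 5: 6 − 3 = 3
  item 6: 3
  item 7: 2
Total = 3 + 1 + 2 + 1 + 3 + 3 + 2 = 15

15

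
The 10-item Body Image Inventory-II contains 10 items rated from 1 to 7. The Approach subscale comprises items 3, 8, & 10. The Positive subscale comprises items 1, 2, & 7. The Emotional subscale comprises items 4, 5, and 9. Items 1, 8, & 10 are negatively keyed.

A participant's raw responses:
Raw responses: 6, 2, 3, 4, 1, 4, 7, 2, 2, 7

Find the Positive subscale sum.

Positive items: 1, 2, 7.
Of these, item 1 is negatively keyed; reversed = (1+7) − raw = 8 − raw.
  item 1: 8 − 6 = 2
  item 2: 2
  item 7: 7
Sum = 2 + 2 + 7 = 11

11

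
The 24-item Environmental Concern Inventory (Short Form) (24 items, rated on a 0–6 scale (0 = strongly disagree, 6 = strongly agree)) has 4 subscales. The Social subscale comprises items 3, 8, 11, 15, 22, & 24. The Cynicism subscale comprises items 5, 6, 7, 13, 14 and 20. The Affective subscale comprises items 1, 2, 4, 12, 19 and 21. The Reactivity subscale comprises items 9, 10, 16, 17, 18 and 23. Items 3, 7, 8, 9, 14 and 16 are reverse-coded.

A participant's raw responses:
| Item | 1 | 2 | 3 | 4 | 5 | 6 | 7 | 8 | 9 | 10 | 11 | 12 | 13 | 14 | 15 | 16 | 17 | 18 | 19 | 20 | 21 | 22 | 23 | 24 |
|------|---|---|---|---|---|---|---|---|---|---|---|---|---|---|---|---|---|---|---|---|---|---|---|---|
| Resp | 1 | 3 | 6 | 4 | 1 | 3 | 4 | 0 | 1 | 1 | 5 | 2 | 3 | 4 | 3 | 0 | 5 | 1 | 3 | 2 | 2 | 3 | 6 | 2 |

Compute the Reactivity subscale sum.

Reactivity items: 9, 10, 16, 17, 18, 23.
Of these, items 9 and 16 are reverse-coded; reverse-coded value = 6 − response.
  item 9: 6 − 1 = 5
  item 10: 1
  item 16: 6 − 0 = 6
  item 17: 5
  item 18: 1
  item 23: 6
Sum = 5 + 1 + 6 + 5 + 1 + 6 = 24

24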